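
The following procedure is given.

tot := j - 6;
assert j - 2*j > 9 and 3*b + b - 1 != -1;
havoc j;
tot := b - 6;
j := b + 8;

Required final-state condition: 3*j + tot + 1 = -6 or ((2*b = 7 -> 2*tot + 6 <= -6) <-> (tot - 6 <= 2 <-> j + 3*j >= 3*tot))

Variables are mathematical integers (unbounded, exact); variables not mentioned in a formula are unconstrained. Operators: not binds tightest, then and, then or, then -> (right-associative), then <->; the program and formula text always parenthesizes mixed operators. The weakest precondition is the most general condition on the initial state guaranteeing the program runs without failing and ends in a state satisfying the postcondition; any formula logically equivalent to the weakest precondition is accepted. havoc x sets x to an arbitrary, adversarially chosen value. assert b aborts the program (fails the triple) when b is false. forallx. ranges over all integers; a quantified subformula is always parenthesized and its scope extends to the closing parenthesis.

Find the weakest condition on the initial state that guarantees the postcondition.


Working backward. After the program, the postcondition 3*j + tot + 1 = -6 or ((2*b = 7 -> 2*tot + 6 <= -6) <-> (tot - 6 <= 2 <-> j + 3*j >= 3*tot)) must hold; in canonical form it is 3*j + tot = -7 or ((2*b = 7 -> 2*tot <= -12) <-> (tot <= 8 <-> 4*j >= 3*tot)).
Before j := b + 8: 3*b + tot = -31 or ((2*b = 7 -> 2*tot <= -12) <-> (tot <= 8 <-> 4*b >= 3*tot - 32))
Before tot := b - 6: 4*b = -25 or ((2*b = 7 -> 2*b <= 0) <-> (b <= 14 <-> b >= -50))
Before havoc j: 4*b = -25 or ((2*b = 7 -> 2*b <= 0) <-> (b <= 14 <-> b >= -50))
Before assert j - 2*j > 9 and 3*b + b - 1 != -1: j < -9 and 4*b != 0 and (4*b = -25 or ((2*b = 7 -> 2*b <= 0) <-> (b <= 14 <-> b >= -50)))
Before tot := j - 6: j < -9 and 4*b != 0 and (4*b = -25 or ((2*b = 7 -> 2*b <= 0) <-> (b <= 14 <-> b >= -50)))
Answer: WP = j < -9 and 4*b != 0 and (4*b = -25 or ((2*b = 7 -> 2*b <= 0) <-> (b <= 14 <-> b >= -50)))


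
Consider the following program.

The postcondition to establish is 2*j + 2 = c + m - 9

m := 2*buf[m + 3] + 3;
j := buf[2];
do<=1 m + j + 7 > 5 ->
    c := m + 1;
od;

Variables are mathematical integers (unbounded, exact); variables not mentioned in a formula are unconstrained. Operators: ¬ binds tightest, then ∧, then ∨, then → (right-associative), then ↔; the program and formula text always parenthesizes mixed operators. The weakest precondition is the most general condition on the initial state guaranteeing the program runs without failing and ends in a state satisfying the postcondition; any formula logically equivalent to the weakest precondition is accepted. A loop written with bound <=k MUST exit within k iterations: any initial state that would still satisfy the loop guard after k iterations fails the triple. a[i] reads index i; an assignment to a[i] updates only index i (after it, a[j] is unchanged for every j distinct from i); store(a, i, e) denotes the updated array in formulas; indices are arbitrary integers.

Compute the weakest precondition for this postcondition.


Working backward. After the program, the postcondition 2*j + 2 = c + m - 9 must hold; in canonical form it is 2*j = c + m - 11.
Before the loop (bound <=1), unroll the exhaustion recursion (WP_0 = exit-now case; WP_j = one more guarded iteration, up to j = 1):
  WP_0: (¬(j + m > -2)) ∧ 2*j = c + m - 11
  WP_1: (j + m > -2 → ((¬(j + m > -2)) ∧ 2*j = 2*m - 10)) ∧ ((¬(j + m > -2)) → 2*j = c + m - 11)
So before the loop: (j + m > -2 → ((¬(j + m > -2)) ∧ 2*j = 2*m - 10)) ∧ ((¬(j + m > -2)) → 2*j = c + m - 11)
Before j := buf[2]: (buf[2] + m > -2 → ((¬(buf[2] + m > -2)) ∧ 2*buf[2] = 2*m - 10)) ∧ ((¬(buf[2] + m > -2)) → 2*buf[2] = c + m - 11)
Before m := 2*buf[m + 3] + 3: (2*buf[m + 3] + buf[2] > -5 → ((¬(2*buf[m + 3] + buf[2] > -5)) ∧ 2*buf[2] = 4*buf[m + 3] - 4)) ∧ ((¬(2*buf[m + 3] + buf[2] > -5)) → 2*buf[2] = 2*buf[m + 3] + c - 8)
Answer: WP = (2*buf[m + 3] + buf[2] > -5 → ((¬(2*buf[m + 3] + buf[2] > -5)) ∧ 2*buf[2] = 4*buf[m + 3] - 4)) ∧ ((¬(2*buf[m + 3] + buf[2] > -5)) → 2*buf[2] = 2*buf[m + 3] + c - 8)


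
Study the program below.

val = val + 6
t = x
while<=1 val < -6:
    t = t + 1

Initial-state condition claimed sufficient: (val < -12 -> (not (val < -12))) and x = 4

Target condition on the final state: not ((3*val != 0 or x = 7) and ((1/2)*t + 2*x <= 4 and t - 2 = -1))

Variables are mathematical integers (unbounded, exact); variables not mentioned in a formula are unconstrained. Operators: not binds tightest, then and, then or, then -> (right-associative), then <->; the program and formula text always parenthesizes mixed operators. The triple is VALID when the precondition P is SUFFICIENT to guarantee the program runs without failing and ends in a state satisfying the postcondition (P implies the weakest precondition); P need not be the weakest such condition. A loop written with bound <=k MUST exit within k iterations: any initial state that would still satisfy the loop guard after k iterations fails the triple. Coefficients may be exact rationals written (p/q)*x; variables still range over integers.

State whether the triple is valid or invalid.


Working backward. After the program, the postcondition not ((3*val != 0 or x = 7) and ((1/2)*t + 2*x <= 4 and t - 2 = -1)) must hold; in canonical form it is not ((3*val != 0 or x = 7) and (1/2)*t + 2*x <= 4 and t = 1).
Before the loop (bound <=1), unroll the exhaustion recursion (WP_0 = exit-now case; WP_j = one more guarded iteration, up to j = 1):
  WP_0: (not (val < -6)) and (not ((3*val != 0 or x = 7) and (1/2)*t + 2*x <= 4 and t = 1))
  WP_1: (val < -6 -> ((not (val < -6)) and (not ((3*val != 0 or x = 7) and (1/2)*t + 2*x <= 7/2 and t = 0)))) and ((not (val < -6)) -> (not ((3*val != 0 or x = 7) and (1/2)*t + 2*x <= 4 and t = 1)))
So before the loop: (val < -6 -> ((not (val < -6)) and (not ((3*val != 0 or x = 7) and (1/2)*t + 2*x <= 7/2 and t = 0)))) and ((not (val < -6)) -> (not ((3*val != 0 or x = 7) and (1/2)*t + 2*x <= 4 and t = 1)))
Before t := x: (val < -6 -> ((not (val < -6)) and (not ((3*val != 0 or x = 7) and (5/2)*x <= 7/2 and x = 0)))) and ((not (val < -6)) -> (not ((3*val != 0 or x = 7) and (5/2)*x <= 4 and x = 1)))
Before val := val + 6: (val < -12 -> ((not (val < -12)) and (not ((3*val != -18 or x = 7) and (5/2)*x <= 7/2 and x = 0)))) and ((not (val < -12)) -> (not ((3*val != -18 or x = 7) and (5/2)*x <= 4 and x = 1)))
The weakest precondition is (val < -12 -> ((not (val < -12)) and (not ((3*val != -18 or x = 7) and (5/2)*x <= 7/2 and x = 0)))) and ((not (val < -12)) -> (not ((3*val != -18 or x = 7) and (5/2)*x <= 4 and x = 1))).
Check whether (val < -12 -> (not (val < -12))) and x = 4 implies it.
Every state satisfying the precondition satisfies the weakest precondition: the implication holds.
Answer: valid


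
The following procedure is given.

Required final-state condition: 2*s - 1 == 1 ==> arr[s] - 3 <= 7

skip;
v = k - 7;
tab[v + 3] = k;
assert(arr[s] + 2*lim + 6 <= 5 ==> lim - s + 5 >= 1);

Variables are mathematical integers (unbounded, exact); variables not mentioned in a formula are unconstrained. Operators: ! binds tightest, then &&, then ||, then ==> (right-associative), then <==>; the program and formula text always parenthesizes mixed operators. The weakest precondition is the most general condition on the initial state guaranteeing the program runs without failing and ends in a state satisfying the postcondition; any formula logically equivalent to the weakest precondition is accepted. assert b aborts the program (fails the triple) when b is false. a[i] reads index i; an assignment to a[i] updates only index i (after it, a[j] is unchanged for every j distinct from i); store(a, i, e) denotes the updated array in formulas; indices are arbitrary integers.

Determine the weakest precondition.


Working backward. After the program, the postcondition 2*s - 1 == 1 ==> arr[s] - 3 <= 7 must hold; in canonical form it is 2*s == 2 ==> arr[s] <= 10.
Before assert arr[s] + 2*lim + 6 <= 5 ==> lim - s + 5 >= 1: (arr[s] + 2*lim <= -1 ==> lim >= s - 4) && (2*s == 2 ==> arr[s] <= 10)
Before tab[v + 3] := k: (arr[s] + 2*lim <= -1 ==> lim >= s - 4) && (2*s == 2 ==> arr[s] <= 10)
Before v := k - 7: (arr[s] + 2*lim <= -1 ==> lim >= s - 4) && (2*s == 2 ==> arr[s] <= 10)
Before skip: (arr[s] + 2*lim <= -1 ==> lim >= s - 4) && (2*s == 2 ==> arr[s] <= 10)
Answer: WP = (arr[s] + 2*lim <= -1 ==> lim >= s - 4) && (2*s == 2 ==> arr[s] <= 10)


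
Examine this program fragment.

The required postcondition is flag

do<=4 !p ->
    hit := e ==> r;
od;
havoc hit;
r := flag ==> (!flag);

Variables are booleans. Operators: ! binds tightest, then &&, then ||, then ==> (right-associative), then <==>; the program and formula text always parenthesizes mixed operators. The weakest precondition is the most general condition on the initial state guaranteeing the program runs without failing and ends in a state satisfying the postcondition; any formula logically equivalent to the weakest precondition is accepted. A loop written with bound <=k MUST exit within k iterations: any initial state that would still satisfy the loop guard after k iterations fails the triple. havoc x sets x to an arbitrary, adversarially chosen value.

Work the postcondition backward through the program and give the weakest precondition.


Working backward. After the program, flag must hold.
Before r := flag ==> (!flag): flag
Before havoc hit: flag
Before the loop (bound <=4), unroll the exhaustion recursion (WP_0 = exit-now case; WP_j = one more guarded iteration, up to j = 4):
  WP_0: p && flag
  WP_1: ((!p) ==> (p && flag)) && (p ==> flag)
  WP_2: ((!p) ==> (((!p) ==> (p && flag)) && (p ==> flag))) && (p ==> flag)
  WP_3: ((!p) ==> (((!p) ==> (((!p) ==> (p && flag)) && (p ==> flag))) && (p ==> flag))) && (p ==> flag)
  WP_4: ((!p) ==> (((!p) ==> (((!p) ==> (((!p) ==> (p && flag)) && (p ==> flag))) && (p ==> flag))) && (p ==> flag))) && (p ==> flag)
So before the loop: ((!p) ==> (((!p) ==> (((!p) ==> (((!p) ==> (p && flag)) && (p ==> flag))) && (p ==> flag))) && (p ==> flag))) && (p ==> flag)
Answer: WP = ((!p) ==> (((!p) ==> (((!p) ==> (((!p) ==> (p && flag)) && (p ==> flag))) && (p ==> flag))) && (p ==> flag))) && (p ==> flag)


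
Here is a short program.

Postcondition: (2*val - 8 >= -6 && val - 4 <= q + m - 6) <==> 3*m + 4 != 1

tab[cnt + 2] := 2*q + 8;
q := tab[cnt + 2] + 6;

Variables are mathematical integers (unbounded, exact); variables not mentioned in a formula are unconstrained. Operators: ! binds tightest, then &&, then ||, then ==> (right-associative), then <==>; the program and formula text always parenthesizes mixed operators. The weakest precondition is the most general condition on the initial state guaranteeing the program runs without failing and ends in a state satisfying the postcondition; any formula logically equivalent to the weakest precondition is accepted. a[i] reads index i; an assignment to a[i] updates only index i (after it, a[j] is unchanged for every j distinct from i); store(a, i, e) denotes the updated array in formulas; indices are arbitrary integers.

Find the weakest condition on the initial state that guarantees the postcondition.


Working backward. After the program, the postcondition (2*val - 8 >= -6 && val - 4 <= q + m - 6) <==> 3*m + 4 != 1 must hold; in canonical form it is (2*val >= 2 && val <= m + q - 2) <==> 3*m != -3.
Before q := tab[cnt + 2] + 6: (2*val >= 2 && val <= tab[cnt + 2] + m + 4) <==> 3*m != -3
Before tab[cnt + 2] := 2*q + 8: (2*val >= 2 && val <= store(tab, cnt + 2, 2*q + 8)[cnt + 2] + m + 4) <==> 3*m != -3
Answer: WP = (2*val >= 2 && val <= store(tab, cnt + 2, 2*q + 8)[cnt + 2] + m + 4) <==> 3*m != -3


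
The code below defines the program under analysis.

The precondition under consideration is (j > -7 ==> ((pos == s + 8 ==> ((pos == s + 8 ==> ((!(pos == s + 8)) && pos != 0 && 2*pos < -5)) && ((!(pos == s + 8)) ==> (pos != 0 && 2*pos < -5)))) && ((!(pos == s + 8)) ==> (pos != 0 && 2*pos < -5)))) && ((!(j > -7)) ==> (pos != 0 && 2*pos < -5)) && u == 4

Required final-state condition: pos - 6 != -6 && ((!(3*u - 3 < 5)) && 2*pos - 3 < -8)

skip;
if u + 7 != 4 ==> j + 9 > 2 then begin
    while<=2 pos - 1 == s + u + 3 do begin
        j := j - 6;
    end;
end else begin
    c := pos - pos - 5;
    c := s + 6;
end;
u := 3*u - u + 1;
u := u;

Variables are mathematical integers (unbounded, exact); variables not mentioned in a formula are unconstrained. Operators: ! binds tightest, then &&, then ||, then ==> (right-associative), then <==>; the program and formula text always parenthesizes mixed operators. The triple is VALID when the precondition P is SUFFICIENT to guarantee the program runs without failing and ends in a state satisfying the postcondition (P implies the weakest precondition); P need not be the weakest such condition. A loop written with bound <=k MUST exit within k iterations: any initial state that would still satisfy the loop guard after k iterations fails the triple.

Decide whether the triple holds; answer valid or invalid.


Working backward. After the program, the postcondition pos - 6 != -6 && ((!(3*u - 3 < 5)) && 2*pos - 3 < -8) must hold; in canonical form it is pos != 0 && (!(3*u < 8)) && 2*pos < -5.
Before u := u: pos != 0 && (!(3*u < 8)) && 2*pos < -5
Before u := 3*u - u + 1: pos != 0 && (!(6*u < 5)) && 2*pos < -5
Then branch requires (pos == s + u + 4 ==> ((pos == s + u + 4 ==> ((!(pos == s + u + 4)) && pos != 0 && (!(6*u < 5)) && 2*pos < -5)) && ((!(pos == s + u + 4)) ==> (pos != 0 && (!(6*u < 5)) && 2*pos < -5)))) && ((!(pos == s + u + 4)) ==> (pos != 0 && (!(6*u < 5)) && 2*pos < -5)); else branch requires pos != 0 && (!(6*u < 5)) && 2*pos < -5.
Before the if: ((u != -3 ==> j > -7) ==> ((pos == s + u + 4 ==> ((pos == s + u + 4 ==> ((!(pos == s + u + 4)) && pos != 0 && (!(6*u < 5)) && 2*pos < -5)) && ((!(pos == s + u + 4)) ==> (pos != 0 && (!(6*u < 5)) && 2*pos < -5)))) && ((!(pos == s + u + 4)) ==> (pos != 0 && (!(6*u < 5)) && 2*pos < -5)))) && ((!(u != -3 ==> j > -7)) ==> (pos != 0 && (!(6*u < 5)) && 2*pos < -5))
Before skip: ((u != -3 ==> j > -7) ==> ((pos == s + u + 4 ==> ((pos == s + u + 4 ==> ((!(pos == s + u + 4)) && pos != 0 && (!(6*u < 5)) && 2*pos < -5)) && ((!(pos == s + u + 4)) ==> (pos != 0 && (!(6*u < 5)) && 2*pos < -5)))) && ((!(pos == s + u + 4)) ==> (pos != 0 && (!(6*u < 5)) && 2*pos < -5)))) && ((!(u != -3 ==> j > -7)) ==> (pos != 0 && (!(6*u < 5)) && 2*pos < -5))
The weakest precondition is ((u != -3 ==> j > -7) ==> ((pos == s + u + 4 ==> ((pos == s + u + 4 ==> ((!(pos == s + u + 4)) && pos != 0 && (!(6*u < 5)) && 2*pos < -5)) && ((!(pos == s + u + 4)) ==> (pos != 0 && (!(6*u < 5)) && 2*pos < -5)))) && ((!(pos == s + u + 4)) ==> (pos != 0 && (!(6*u < 5)) && 2*pos < -5)))) && ((!(u != -3 ==> j > -7)) ==> (pos != 0 && (!(6*u < 5)) && 2*pos < -5)).
Check whether (j > -7 ==> ((pos == s + 8 ==> ((pos == s + 8 ==> ((!(pos == s + 8)) && pos != 0 && 2*pos < -5)) && ((!(pos == s + 8)) ==> (pos != 0 && 2*pos < -5)))) && ((!(pos == s + 8)) ==> (pos != 0 && 2*pos < -5)))) && ((!(j > -7)) ==> (pos != 0 && 2*pos < -5)) && u == 4 implies it.
Every state satisfying the precondition satisfies the weakest precondition: the implication holds.
Answer: valid


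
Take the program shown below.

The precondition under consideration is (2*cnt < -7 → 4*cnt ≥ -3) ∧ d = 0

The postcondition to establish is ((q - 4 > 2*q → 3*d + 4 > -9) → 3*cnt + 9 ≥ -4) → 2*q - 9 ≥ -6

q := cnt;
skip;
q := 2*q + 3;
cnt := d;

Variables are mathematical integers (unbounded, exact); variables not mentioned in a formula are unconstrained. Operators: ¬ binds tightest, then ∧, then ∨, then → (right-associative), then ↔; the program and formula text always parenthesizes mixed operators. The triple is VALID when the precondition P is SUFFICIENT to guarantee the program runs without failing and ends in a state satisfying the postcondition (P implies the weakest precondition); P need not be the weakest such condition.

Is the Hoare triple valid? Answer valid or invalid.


Working backward. After the program, the postcondition ((q - 4 > 2*q → 3*d + 4 > -9) → 3*cnt + 9 ≥ -4) → 2*q - 9 ≥ -6 must hold; in canonical form it is ((q < -4 → 3*d > -13) → 3*cnt ≥ -13) → 2*q ≥ 3.
Before cnt := d: ((q < -4 → 3*d > -13) → 3*d ≥ -13) → 2*q ≥ 3
Before q := 2*q + 3: ((2*q < -7 → 3*d > -13) → 3*d ≥ -13) → 4*q ≥ -3
Before skip: ((2*q < -7 → 3*d > -13) → 3*d ≥ -13) → 4*q ≥ -3
Before q := cnt: ((2*cnt < -7 → 3*d > -13) → 3*d ≥ -13) → 4*cnt ≥ -3
The weakest precondition is ((2*cnt < -7 → 3*d > -13) → 3*d ≥ -13) → 4*cnt ≥ -3.
Check whether (2*cnt < -7 → 4*cnt ≥ -3) ∧ d = 0 implies it.
Countermodel: at the initial state cnt = -3, d = 0, the precondition holds but the weakest precondition fails.
Answer: invalid


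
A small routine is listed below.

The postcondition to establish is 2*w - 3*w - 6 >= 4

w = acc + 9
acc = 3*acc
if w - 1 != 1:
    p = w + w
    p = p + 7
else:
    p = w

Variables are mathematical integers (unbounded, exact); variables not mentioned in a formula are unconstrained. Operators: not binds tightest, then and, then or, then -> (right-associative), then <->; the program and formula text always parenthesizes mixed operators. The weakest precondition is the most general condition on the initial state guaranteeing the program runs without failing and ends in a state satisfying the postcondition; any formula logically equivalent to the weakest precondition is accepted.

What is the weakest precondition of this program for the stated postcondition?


Working backward. After the program, the postcondition 2*w - 3*w - 6 >= 4 must hold; in canonical form it is w <= -10.
Then branch requires w <= -10; else branch requires w <= -10.
Before the if: (w != 2 -> w <= -10) and ((not (w != 2)) -> w <= -10)
Before acc := 3*acc: (w != 2 -> w <= -10) and ((not (w != 2)) -> w <= -10)
Before w := acc + 9: (acc != -7 -> acc <= -19) and ((not (acc != -7)) -> acc <= -19)
Answer: WP = (acc != -7 -> acc <= -19) and ((not (acc != -7)) -> acc <= -19)


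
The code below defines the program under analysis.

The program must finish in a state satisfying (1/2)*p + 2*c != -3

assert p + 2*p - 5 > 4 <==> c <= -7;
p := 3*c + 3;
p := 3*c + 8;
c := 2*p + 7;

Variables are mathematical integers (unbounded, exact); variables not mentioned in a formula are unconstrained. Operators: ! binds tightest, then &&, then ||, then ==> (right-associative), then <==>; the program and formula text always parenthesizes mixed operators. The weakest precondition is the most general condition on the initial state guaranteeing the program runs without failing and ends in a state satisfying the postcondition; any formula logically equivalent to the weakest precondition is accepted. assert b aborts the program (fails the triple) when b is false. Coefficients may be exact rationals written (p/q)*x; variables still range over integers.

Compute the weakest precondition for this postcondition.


Working backward. After the program, the postcondition (1/2)*p + 2*c != -3 must hold; in canonical form it is 2*c + (1/2)*p != -3.
Before c := 2*p + 7: (9/2)*p != -17
Before p := 3*c + 8: (27/2)*c != -53
Before p := 3*c + 3: (27/2)*c != -53
Before assert p + 2*p - 5 > 4 <==> c <= -7: (3*p > 9 <==> c <= -7) && (27/2)*c != -53
Answer: WP = (3*p > 9 <==> c <= -7) && (27/2)*c != -53


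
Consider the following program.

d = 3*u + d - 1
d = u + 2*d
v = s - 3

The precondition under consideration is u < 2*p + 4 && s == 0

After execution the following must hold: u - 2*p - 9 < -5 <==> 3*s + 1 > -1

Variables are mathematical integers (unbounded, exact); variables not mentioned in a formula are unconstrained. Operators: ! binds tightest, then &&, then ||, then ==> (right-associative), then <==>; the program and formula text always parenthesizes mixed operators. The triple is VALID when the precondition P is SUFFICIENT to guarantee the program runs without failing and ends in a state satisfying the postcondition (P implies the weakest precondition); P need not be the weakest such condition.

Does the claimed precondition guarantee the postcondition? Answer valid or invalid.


Working backward. After the program, the postcondition u - 2*p - 9 < -5 <==> 3*s + 1 > -1 must hold; in canonical form it is u < 2*p + 4 <==> 3*s > -2.
Before v := s - 3: u < 2*p + 4 <==> 3*s > -2
Before d := u + 2*d: u < 2*p + 4 <==> 3*s > -2
Before d := 3*u + d - 1: u < 2*p + 4 <==> 3*s > -2
The weakest precondition is u < 2*p + 4 <==> 3*s > -2.
Check whether u < 2*p + 4 && s == 0 implies it.
Every state satisfying the precondition satisfies the weakest precondition: the implication holds.
Answer: valid


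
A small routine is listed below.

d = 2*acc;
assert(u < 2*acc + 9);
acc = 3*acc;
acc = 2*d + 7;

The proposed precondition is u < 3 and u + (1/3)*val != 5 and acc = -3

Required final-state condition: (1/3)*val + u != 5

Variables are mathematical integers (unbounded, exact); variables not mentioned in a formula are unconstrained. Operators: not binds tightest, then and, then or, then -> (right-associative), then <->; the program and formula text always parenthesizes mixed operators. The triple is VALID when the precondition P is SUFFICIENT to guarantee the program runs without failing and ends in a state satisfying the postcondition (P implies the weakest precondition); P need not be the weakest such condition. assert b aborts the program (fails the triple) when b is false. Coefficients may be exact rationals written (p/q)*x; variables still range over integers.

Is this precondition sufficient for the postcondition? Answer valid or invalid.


Working backward. After the program, the postcondition (1/3)*val + u != 5 must hold; in canonical form it is u + (1/3)*val != 5.
Before acc := 2*d + 7: u + (1/3)*val != 5
Before acc := 3*acc: u + (1/3)*val != 5
Before assert u < 2*acc + 9: u < 2*acc + 9 and u + (1/3)*val != 5
Before d := 2*acc: u < 2*acc + 9 and u + (1/3)*val != 5
The weakest precondition is u < 2*acc + 9 and u + (1/3)*val != 5.
Check whether u < 3 and u + (1/3)*val != 5 and acc = -3 implies it.
Every state satisfying the precondition satisfies the weakest precondition: the implication holds.
Answer: valid


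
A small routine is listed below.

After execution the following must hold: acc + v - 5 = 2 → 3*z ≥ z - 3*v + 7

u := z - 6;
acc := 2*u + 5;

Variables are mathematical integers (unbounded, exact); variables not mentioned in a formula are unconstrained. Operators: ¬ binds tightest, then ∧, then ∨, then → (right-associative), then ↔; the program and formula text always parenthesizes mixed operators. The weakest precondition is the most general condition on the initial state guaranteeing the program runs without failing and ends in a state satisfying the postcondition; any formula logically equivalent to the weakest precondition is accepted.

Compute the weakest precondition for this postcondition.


Working backward. After the program, the postcondition acc + v - 5 = 2 → 3*z ≥ z - 3*v + 7 must hold; in canonical form it is acc + v = 7 → 3*v + 2*z ≥ 7.
Before acc := 2*u + 5: 2*u + v = 2 → 3*v + 2*z ≥ 7
Before u := z - 6: v + 2*z = 14 → 3*v + 2*z ≥ 7
Answer: WP = v + 2*z = 14 → 3*v + 2*z ≥ 7


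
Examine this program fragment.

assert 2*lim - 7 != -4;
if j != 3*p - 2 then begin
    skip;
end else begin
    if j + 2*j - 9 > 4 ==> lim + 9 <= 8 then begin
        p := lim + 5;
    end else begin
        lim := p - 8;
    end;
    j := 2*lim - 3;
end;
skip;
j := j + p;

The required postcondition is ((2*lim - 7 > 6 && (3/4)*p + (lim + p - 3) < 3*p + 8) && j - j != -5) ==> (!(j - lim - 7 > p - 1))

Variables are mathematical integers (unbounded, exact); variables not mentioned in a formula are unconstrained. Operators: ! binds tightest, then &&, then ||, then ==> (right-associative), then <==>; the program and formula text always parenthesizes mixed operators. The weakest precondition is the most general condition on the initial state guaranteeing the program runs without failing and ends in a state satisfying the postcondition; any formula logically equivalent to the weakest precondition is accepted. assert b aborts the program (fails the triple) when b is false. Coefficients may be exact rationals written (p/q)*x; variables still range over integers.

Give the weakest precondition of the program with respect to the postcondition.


Working backward. After the program, the postcondition ((2*lim - 7 > 6 && (3/4)*p + (lim + p - 3) < 3*p + 8) && j - j != -5) ==> (!(j - lim - 7 > p - 1)) must hold; in canonical form it is (2*lim > 13 && lim < (5/4)*p + 11) ==> (!(j > lim + p + 6)).
Before j := j + p: (2*lim > 13 && lim < (5/4)*p + 11) ==> (!(j > lim + 6))
Before skip: (2*lim > 13 && lim < (5/4)*p + 11) ==> (!(j > lim + 6))
Then branch requires (2*lim > 13 && lim < (5/4)*p + 11) ==> (!(j > lim + 6)); else branch requires ((3*j > 13 ==> lim <= -1) ==> ((2*lim > 13 && (1/4)*lim > -69/4) ==> (!(lim > 9)))) && ((!(3*j > 13 ==> lim <= -1)) ==> ((2*p > 29 && (1/4)*p > -19) ==> (!(p > 17)))).
Before the if: (j != 3*p - 2 ==> ((2*lim > 13 && lim < (5/4)*p + 11) ==> (!(j > lim + 6)))) && ((!(j != 3*p - 2)) ==> (((3*j > 13 ==> lim <= -1) ==> ((2*lim > 13 && (1/4)*lim > -69/4) ==> (!(lim > 9)))) && ((!(3*j > 13 ==> lim <= -1)) ==> ((2*p > 29 && (1/4)*p > -19) ==> (!(p > 17))))))
Before assert 2*lim - 7 != -4: 2*lim != 3 && (j != 3*p - 2 ==> ((2*lim > 13 && lim < (5/4)*p + 11) ==> (!(j > lim + 6)))) && ((!(j != 3*p - 2)) ==> (((3*j > 13 ==> lim <= -1) ==> ((2*lim > 13 && (1/4)*lim > -69/4) ==> (!(lim > 9)))) && ((!(3*j > 13 ==> lim <= -1)) ==> ((2*p > 29 && (1/4)*p > -19) ==> (!(p > 17))))))
Answer: WP = 2*lim != 3 && (j != 3*p - 2 ==> ((2*lim > 13 && lim < (5/4)*p + 11) ==> (!(j > lim + 6)))) && ((!(j != 3*p - 2)) ==> (((3*j > 13 ==> lim <= -1) ==> ((2*lim > 13 && (1/4)*lim > -69/4) ==> (!(lim > 9)))) && ((!(3*j > 13 ==> lim <= -1)) ==> ((2*p > 29 && (1/4)*p > -19) ==> (!(p > 17))))))


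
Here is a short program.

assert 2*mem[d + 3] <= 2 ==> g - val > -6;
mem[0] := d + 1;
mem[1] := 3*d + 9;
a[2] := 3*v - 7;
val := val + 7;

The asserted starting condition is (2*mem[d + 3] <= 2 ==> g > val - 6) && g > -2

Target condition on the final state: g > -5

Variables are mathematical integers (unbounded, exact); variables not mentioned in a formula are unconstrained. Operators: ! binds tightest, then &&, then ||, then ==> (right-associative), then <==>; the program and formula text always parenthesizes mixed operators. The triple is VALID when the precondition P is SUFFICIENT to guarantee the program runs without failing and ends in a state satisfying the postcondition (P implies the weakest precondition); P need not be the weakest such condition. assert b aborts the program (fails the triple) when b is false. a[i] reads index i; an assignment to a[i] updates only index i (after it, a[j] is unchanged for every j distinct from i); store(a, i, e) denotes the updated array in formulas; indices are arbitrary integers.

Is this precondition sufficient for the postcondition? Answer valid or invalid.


Working backward. After the program, g > -5 must hold.
Before val := val + 7: g > -5
Before a[2] := 3*v - 7: g > -5
Before mem[1] := 3*d + 9: g > -5
Before mem[0] := d + 1: g > -5
Before assert 2*mem[d + 3] <= 2 ==> g - val > -6: (2*mem[d + 3] <= 2 ==> g > val - 6) && g > -5
The weakest precondition is (2*mem[d + 3] <= 2 ==> g > val - 6) && g > -5.
Check whether (2*mem[d + 3] <= 2 ==> g > val - 6) && g > -2 implies it.
Every state satisfying the precondition satisfies the weakest precondition: the implication holds.
Answer: valid


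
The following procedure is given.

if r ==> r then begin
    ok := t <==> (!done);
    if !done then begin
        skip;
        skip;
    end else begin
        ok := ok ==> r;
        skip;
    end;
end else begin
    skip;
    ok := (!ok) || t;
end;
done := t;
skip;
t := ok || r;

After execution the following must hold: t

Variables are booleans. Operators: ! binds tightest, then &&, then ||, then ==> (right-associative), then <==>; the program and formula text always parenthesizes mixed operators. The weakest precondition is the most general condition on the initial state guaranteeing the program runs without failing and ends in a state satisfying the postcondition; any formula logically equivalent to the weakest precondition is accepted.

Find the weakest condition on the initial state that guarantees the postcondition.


Working backward. After the program, t must hold.
Before t := ok || r: ok || r
Before skip: ok || r
Before done := t: ok || r
Then branch requires ((!done) ==> ((t <==> (!done)) || r)) && (done ==> (((t <==> (!done)) ==> r) || r)); else branch requires (!ok) || t || r.
Before the if: ((!done) ==> ((t <==> (!done)) || r)) && (done ==> (((t <==> (!done)) ==> r) || r))
Answer: WP = ((!done) ==> ((t <==> (!done)) || r)) && (done ==> (((t <==> (!done)) ==> r) || r))


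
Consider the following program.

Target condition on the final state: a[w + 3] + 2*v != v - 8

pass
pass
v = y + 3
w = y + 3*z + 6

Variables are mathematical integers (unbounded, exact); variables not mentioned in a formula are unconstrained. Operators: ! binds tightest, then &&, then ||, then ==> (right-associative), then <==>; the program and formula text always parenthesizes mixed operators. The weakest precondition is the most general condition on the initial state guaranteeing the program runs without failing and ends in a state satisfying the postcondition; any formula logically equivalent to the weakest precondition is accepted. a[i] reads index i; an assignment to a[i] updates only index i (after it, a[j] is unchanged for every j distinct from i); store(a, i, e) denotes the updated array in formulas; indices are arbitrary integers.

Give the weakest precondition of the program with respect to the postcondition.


Working backward. After the program, the postcondition a[w + 3] + 2*v != v - 8 must hold; in canonical form it is a[w + 3] + v != -8.
Before w := y + 3*z + 6: a[y + 3*z + 9] + v != -8
Before v := y + 3: a[y + 3*z + 9] + y != -11
Before skip: a[y + 3*z + 9] + y != -11
Before skip: a[y + 3*z + 9] + y != -11
Answer: WP = a[y + 3*z + 9] + y != -11


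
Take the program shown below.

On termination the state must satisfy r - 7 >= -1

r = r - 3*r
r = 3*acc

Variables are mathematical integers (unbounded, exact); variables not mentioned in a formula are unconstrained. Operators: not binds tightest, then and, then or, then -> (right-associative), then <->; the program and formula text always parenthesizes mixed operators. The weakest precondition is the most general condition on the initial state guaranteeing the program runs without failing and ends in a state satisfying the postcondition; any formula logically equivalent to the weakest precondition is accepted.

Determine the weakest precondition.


Working backward. After the program, the postcondition r - 7 >= -1 must hold; in canonical form it is r >= 6.
Before r := 3*acc: 3*acc >= 6
Before r := r - 3*r: 3*acc >= 6
Answer: WP = 3*acc >= 6


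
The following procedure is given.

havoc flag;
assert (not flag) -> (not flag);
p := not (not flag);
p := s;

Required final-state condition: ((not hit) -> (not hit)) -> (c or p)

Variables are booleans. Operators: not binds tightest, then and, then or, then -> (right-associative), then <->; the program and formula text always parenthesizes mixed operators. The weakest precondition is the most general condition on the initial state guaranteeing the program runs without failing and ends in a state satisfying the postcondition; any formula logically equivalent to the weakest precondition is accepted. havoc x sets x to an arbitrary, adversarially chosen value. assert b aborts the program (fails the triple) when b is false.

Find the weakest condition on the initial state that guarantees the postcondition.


Working backward. After the program, the postcondition ((not hit) -> (not hit)) -> (c or p) must hold; in canonical form it is c or p.
Before p := s: c or s
Before p := not (not flag): c or s
Before assert (not flag) -> (not flag): c or s
Before havoc flag: c or s
Answer: WP = c or s


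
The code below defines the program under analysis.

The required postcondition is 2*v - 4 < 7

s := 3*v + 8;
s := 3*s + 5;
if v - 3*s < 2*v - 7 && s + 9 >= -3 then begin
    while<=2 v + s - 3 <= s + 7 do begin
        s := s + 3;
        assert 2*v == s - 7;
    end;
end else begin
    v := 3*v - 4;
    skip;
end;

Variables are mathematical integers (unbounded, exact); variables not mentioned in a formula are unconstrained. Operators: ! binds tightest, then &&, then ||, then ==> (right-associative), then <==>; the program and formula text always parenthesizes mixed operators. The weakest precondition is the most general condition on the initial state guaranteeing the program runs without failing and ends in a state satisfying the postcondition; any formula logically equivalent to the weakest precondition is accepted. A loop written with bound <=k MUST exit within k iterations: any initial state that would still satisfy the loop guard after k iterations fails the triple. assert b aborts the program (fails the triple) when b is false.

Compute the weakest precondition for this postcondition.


Working backward. After the program, the postcondition 2*v - 4 < 7 must hold; in canonical form it is 2*v < 11.
Then branch requires (v <= 10 ==> (2*v == s - 4 && (v <= 10 ==> (2*v == s - 1 && (!(v <= 10)) && 2*v < 11)) && ((!(v <= 10)) ==> 2*v < 11))) && ((!(v <= 10)) ==> 2*v < 11); else branch requires 6*v < 19.
Before the if: ((3*s + v > 7 && s >= -12) ==> ((v <= 10 ==> (2*v == s - 4 && (v <= 10 ==> (2*v == s - 1 && (!(v <= 10)) && 2*v < 11)) && ((!(v <= 10)) ==> 2*v < 11))) && ((!(v <= 10)) ==> 2*v < 11))) && ((!(3*s + v > 7 && s >= -12)) ==> 6*v < 19)
Before s := 3*s + 5: ((9*s + v > -8 && 3*s >= -17) ==> ((v <= 10 ==> (2*v == 3*s + 1 && (v <= 10 ==> (2*v == 3*s + 4 && (!(v <= 10)) && 2*v < 11)) && ((!(v <= 10)) ==> 2*v < 11))) && ((!(v <= 10)) ==> 2*v < 11))) && ((!(9*s + v > -8 && 3*s >= -17)) ==> 6*v < 19)
Before s := 3*v + 8: ((28*v > -80 && 9*v >= -41) ==> ((v <= 10 ==> (7*v == -25 && (v <= 10 ==> (7*v == -28 && (!(v <= 10)) && 2*v < 11)) && ((!(v <= 10)) ==> 2*v < 11))) && ((!(v <= 10)) ==> 2*v < 11))) && ((!(28*v > -80 && 9*v >= -41)) ==> 6*v < 19)
Answer: WP = ((28*v > -80 && 9*v >= -41) ==> ((v <= 10 ==> (7*v == -25 && (v <= 10 ==> (7*v == -28 && (!(v <= 10)) && 2*v < 11)) && ((!(v <= 10)) ==> 2*v < 11))) && ((!(v <= 10)) ==> 2*v < 11))) && ((!(28*v > -80 && 9*v >= -41)) ==> 6*v < 19)


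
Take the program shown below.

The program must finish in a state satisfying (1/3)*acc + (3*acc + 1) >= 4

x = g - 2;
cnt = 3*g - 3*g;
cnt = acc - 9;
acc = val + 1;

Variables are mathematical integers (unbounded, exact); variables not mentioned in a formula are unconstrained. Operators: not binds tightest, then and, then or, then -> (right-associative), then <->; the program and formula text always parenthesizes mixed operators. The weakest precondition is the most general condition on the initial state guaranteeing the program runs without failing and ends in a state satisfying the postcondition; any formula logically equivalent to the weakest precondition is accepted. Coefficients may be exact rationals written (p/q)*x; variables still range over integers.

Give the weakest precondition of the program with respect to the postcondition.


Working backward. After the program, the postcondition (1/3)*acc + (3*acc + 1) >= 4 must hold; in canonical form it is (10/3)*acc >= 3.
Before acc := val + 1: (10/3)*val >= -1/3
Before cnt := acc - 9: (10/3)*val >= -1/3
Before cnt := 3*g - 3*g: (10/3)*val >= -1/3
Before x := g - 2: (10/3)*val >= -1/3
Answer: WP = (10/3)*val >= -1/3


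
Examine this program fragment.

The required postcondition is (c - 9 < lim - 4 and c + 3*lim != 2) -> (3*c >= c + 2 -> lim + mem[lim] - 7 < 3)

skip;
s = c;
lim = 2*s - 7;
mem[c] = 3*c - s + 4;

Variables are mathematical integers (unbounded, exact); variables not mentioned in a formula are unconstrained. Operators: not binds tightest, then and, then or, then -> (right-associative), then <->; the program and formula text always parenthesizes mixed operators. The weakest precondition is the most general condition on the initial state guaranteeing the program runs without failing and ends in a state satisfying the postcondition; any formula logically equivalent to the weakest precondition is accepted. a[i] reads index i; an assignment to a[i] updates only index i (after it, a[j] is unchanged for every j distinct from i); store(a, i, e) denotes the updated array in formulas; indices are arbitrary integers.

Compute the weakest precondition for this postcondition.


Working backward. After the program, the postcondition (c - 9 < lim - 4 and c + 3*lim != 2) -> (3*c >= c + 2 -> lim + mem[lim] - 7 < 3) must hold; in canonical form it is (c < lim + 5 and c + 3*lim != 2) -> (2*c >= 2 -> mem[lim] + lim < 10).
Before mem[c] := 3*c - s + 4: (c < lim + 5 and c + 3*lim != 2) -> (2*c >= 2 -> store(mem, c, 3*c - s + 4)[lim] + lim < 10)
Before lim := 2*s - 7: (c < 2*s - 2 and c + 6*s != 23) -> (2*c >= 2 -> store(mem, c, 3*c - s + 4)[2*s - 7] + 2*s < 17)
Before s := c: (c > 2 and 7*c != 23) -> (2*c >= 2 -> store(mem, c, 2*c + 4)[2*c - 7] + 2*c < 17)
Before skip: (c > 2 and 7*c != 23) -> (2*c >= 2 -> store(mem, c, 2*c + 4)[2*c - 7] + 2*c < 17)
Answer: WP = (c > 2 and 7*c != 23) -> (2*c >= 2 -> store(mem, c, 2*c + 4)[2*c - 7] + 2*c < 17)


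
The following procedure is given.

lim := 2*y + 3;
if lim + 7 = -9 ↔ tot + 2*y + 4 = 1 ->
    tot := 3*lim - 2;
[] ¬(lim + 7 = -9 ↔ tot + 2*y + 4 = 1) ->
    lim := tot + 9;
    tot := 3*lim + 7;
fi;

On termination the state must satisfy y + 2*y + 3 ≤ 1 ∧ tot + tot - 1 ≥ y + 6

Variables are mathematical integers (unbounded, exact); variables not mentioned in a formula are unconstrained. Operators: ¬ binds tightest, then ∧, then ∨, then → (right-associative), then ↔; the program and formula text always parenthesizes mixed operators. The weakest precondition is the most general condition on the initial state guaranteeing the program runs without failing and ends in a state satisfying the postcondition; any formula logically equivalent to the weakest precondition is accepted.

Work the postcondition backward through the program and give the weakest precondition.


Working backward. After the program, the postcondition y + 2*y + 3 ≤ 1 ∧ tot + tot - 1 ≥ y + 6 must hold; in canonical form it is 3*y ≤ -2 ∧ 2*tot ≥ y + 7.
Then branch requires 3*y ≤ -2 ∧ 6*lim ≥ y + 11; else branch requires 3*y ≤ -2 ∧ 6*tot ≥ y - 61.
Before the if: ((lim = -16 ↔ tot + 2*y = -3) → (3*y ≤ -2 ∧ 6*lim ≥ y + 11)) ∧ ((¬(lim = -16 ↔ tot + 2*y = -3)) → (3*y ≤ -2 ∧ 6*tot ≥ y - 61))
Before lim := 2*y + 3: ((2*y = -19 ↔ tot + 2*y = -3) → (3*y ≤ -2 ∧ 11*y ≥ -7)) ∧ ((¬(2*y = -19 ↔ tot + 2*y = -3)) → (3*y ≤ -2 ∧ 6*tot ≥ y - 61))
Answer: WP = ((2*y = -19 ↔ tot + 2*y = -3) → (3*y ≤ -2 ∧ 11*y ≥ -7)) ∧ ((¬(2*y = -19 ↔ tot + 2*y = -3)) → (3*y ≤ -2 ∧ 6*tot ≥ y - 61))


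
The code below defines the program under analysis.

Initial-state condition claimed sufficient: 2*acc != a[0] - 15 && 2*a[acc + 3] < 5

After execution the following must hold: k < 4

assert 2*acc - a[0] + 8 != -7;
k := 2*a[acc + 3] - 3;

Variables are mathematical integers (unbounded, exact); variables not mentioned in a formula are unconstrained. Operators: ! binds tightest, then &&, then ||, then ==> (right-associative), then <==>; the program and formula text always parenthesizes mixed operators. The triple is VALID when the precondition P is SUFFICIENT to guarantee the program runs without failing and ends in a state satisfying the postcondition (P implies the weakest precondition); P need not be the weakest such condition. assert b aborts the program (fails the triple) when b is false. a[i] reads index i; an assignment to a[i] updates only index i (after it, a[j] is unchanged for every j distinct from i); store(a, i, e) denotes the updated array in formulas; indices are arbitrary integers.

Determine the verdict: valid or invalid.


Working backward. After the program, k < 4 must hold.
Before k := 2*a[acc + 3] - 3: 2*a[acc + 3] < 7
Before assert 2*acc - a[0] + 8 != -7: 2*acc != a[0] - 15 && 2*a[acc + 3] < 7
The weakest precondition is 2*acc != a[0] - 15 && 2*a[acc + 3] < 7.
Check whether 2*acc != a[0] - 15 && 2*a[acc + 3] < 5 implies it.
Every state satisfying the precondition satisfies the weakest precondition: the implication holds.
Answer: valid
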